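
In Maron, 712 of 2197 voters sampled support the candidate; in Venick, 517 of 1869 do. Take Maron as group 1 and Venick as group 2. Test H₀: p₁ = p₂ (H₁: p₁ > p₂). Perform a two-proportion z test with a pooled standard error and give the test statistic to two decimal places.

p̂₁ = 712/2197 = 0.3241, p̂₂ = 517/1869 = 0.2766.
Pooled p̂ = (712+517)/(2197+1869) = 1229/4066 = 0.3023.
SE = √(0.2109 × 0.000990212) = 0.0145.
z = (0.3241 − 0.2766)/0.0145 = 0.0475/0.0145 = 3.28.

z = 3.28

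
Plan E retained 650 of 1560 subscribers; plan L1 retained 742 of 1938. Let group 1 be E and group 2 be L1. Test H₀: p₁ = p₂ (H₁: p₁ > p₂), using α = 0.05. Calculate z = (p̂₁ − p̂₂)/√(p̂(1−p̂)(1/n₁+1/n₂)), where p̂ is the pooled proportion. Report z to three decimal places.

z = 2.030

p̂₁ = 650/1560 = 0.41667, p̂₂ = 742/1938 = 0.38287.
Pooled p̂ = (650+742)/(1560+1938) = 1392/3498 = 0.39794.
SE = √(p̂(1−p̂)(1/n₁+1/n₂)) = √(0.39794·0.60206·0.00115702) = √(0.000277204) = 0.01665.
z = (0.41667 − 0.38287)/0.01665 = 0.03380/0.01665 = 2.030.
p-value = P(Z > 2.030) ≈ 0.0212; since p < α = 0.05, reject H₀.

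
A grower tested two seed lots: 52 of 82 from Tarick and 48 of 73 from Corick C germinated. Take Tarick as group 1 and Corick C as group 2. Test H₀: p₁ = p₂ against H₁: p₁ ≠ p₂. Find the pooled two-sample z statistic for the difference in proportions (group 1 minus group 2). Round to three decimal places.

p̂₁ = 52/82 = 0.63415, p̂₂ = 48/73 = 0.65753.
Pooled p̂ = (52+48)/(82+73) = 100/155 = 0.64516.
SE = √(0.228928 × 0.0258938) = 0.07699.
z = (0.63415 − 0.65753)/0.07699 = -0.02338/0.07699 = -0.304.
Two-sided p-value ≈ 2·Φ(−0.304) = 0.7613.

z = -0.304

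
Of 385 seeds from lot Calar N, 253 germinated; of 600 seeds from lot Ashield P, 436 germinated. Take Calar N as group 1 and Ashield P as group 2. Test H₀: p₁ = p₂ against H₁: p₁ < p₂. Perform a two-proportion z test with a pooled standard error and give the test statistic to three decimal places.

p̂₁ = 253/385 ≈ 0.65714, p̂₂ = 436/600 ≈ 0.72667.
Pooled p̂ = (253+436)/(385+600) = 689/985 = 0.69949.
SE = √(p̂(1−p̂)(1/n₁+1/n₂)) = √(0.69949·0.30051·0.00426407) = √(0.000896319) = 0.02994.
z = (0.65714 − 0.72667)/0.02994 = -0.06953/0.02994 = -2.322.
p-value = P(Z < -2.322) ≈ 0.0101.

z = -2.322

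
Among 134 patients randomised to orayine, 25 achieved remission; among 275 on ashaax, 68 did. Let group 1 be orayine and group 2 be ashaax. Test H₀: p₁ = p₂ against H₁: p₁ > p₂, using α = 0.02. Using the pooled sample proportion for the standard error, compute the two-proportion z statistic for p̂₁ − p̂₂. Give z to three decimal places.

z = -1.375

p̂₁ = 25/134 ≈ 0.18657, p̂₂ = 68/275 ≈ 0.24727.
Pooled p̂ = (25+68)/(134+275) = 93/409 = 0.22738.
SE = √(p̂(1−p̂)(1/n₁+1/n₂)) = √(0.22738·0.77262·0.0110991) = √(0.00194989) = 0.04416.
z = (0.18657 − 0.24727)/0.04416 = -0.06070/0.04416 = -1.375.
p-value = P(Z > -1.375) ≈ 0.9154. With α = 0.02, fail to reject H₀.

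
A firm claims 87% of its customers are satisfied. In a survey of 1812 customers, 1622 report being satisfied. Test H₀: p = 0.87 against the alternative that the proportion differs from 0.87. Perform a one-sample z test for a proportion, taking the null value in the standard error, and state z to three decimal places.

z = 3.183

p̂ = 1622/1812 ≈ 0.895143.
Standard error under H₀: √(0.87×0.13/1812) = 0.007900.
z = (0.895143 − 0.87)/0.007900 = 0.025143/0.007900 = 3.183.
p-value = 2·P(Z > 3.183) ≈ 0.0015.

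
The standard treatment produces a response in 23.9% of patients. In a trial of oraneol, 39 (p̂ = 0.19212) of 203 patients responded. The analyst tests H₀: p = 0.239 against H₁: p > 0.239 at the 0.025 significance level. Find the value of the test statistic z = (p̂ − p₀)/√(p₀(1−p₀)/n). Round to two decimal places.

z = -1.57

p̂ = 39/203 = 0.1921.
SE = √(p₀(1−p₀)/n) = √(0.18188/203) = 0.0299.
z = (0.1921 − 0.239)/0.0299 = -0.0469/0.0299 = -1.57.
p-value = P(Z > -1.566) ≈ 0.9414; since p > α = 0.025, fail to reject H₀.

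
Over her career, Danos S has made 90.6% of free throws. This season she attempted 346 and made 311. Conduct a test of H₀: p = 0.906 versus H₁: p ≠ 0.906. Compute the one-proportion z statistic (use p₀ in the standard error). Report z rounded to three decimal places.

z = -0.456

p̂ = 311/346 = 0.89884.
Standard error under H₀: √(0.906×0.094/346) = 0.01569.
z = (0.89884 − 0.906)/0.01569 = -0.00716/0.01569 = -0.456.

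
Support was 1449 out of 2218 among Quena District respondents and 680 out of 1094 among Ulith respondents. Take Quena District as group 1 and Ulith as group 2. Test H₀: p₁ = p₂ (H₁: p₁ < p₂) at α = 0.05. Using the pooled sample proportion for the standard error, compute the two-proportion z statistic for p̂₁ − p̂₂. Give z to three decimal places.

p̂₁ = 1449/2218 ≈ 0.65329, p̂₂ = 680/1094 ≈ 0.62157.
Pooled p̂ = (1449+680)/(2218+1094) = 2129/3312 = 0.64281.
SE = √(0.229604 × 0.00136493) = 0.01770.
z = (0.65329 − 0.62157)/0.01770 = 0.03172/0.01770 = 1.792.
p-value = P(Z < 1.792) ≈ 0.9634. With α = 0.05, fail to reject H₀.

z = 1.792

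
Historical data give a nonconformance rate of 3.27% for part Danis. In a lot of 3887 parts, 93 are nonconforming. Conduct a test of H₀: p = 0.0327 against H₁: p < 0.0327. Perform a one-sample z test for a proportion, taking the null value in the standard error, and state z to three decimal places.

p̂ = 93/3887 ≈ 0.0239259.
Standard error under H₀: √(0.0327×0.9673/3887) = 0.0028526.
z = (0.0239259 − 0.0327)/0.0028526 = -0.0087741/0.0028526 = -3.076.
p-value = P(Z < -3.076) ≈ 0.0010.

z = -3.076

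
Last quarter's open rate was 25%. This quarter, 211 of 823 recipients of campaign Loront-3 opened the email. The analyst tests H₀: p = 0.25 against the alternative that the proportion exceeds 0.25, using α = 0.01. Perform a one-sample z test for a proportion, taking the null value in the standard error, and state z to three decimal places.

p̂ = 211/823 ≈ 0.25638.
Standard error under H₀: √(0.25×0.75/823) = 0.01509.
z = (0.25638 − 0.25)/0.01509 = 0.00638/0.01509 = 0.423.
p-value = P(Z > 0.423) ≈ 0.3363, so at α = 0.01 we fail to reject H₀.

z = 0.423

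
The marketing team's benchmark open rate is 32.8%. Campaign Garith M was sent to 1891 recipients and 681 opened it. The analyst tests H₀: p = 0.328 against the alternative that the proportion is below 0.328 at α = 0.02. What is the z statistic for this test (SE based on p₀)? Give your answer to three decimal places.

p̂ = 681/1891 ≈ 0.360127.
Standard error under H₀: √(0.328×0.672/1891) = 0.010796.
z = (0.360127 − 0.328)/0.010796 = 0.032127/0.010796 = 2.976.
p-value = P(Z < 2.976) ≈ 0.9985. With α = 0.02, fail to reject H₀.

z = 2.976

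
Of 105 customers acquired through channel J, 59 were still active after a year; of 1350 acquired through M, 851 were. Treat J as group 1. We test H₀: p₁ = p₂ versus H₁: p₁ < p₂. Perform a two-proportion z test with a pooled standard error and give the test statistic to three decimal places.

z = -1.396

p̂₁ = 59/105 = 0.56190, p̂₂ = 851/1350 = 0.63037.
Pooled p̂ = (59+851)/(105+1350) = 910/1455 = 0.62543.
SE = √(0.234267 × 0.0102646) = 0.04904.
z = (0.56190 − 0.63037)/0.04904 = -0.06847/0.04904 = -1.396.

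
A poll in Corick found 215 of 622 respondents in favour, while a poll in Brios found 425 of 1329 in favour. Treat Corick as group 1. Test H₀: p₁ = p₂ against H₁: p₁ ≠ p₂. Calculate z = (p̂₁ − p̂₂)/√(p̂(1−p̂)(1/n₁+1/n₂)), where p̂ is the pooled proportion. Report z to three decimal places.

p̂₁ = 215/622 = 0.34566, p̂₂ = 425/1329 = 0.31979.
Pooled p̂ = (215+425)/(622+1329) = 640/1951 = 0.32804.
SE = √(0.220429 × 0.00236016) = 0.02281.
z = (0.34566 − 0.31979)/0.02281 = 0.02587/0.02281 = 1.134.

z = 1.134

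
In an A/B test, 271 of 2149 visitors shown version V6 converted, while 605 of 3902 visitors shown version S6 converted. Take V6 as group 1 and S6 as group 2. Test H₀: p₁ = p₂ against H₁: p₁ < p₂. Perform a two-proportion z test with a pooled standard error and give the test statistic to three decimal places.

p̂₁ = 271/2149 ≈ 0.12611, p̂₂ = 605/3902 ≈ 0.15505.
Pooled p̂ = (271+605)/(2149+3902) = 876/6051 = 0.14477.
SE = √(p̂(1−p̂)(1/n₁+1/n₂)) = √(0.14477·0.85523·0.000721612) = √(8.93436e-05) = 0.00945.
z = (0.12611 − 0.15505)/0.00945 = -0.02894/0.00945 = -3.062.

z = -3.062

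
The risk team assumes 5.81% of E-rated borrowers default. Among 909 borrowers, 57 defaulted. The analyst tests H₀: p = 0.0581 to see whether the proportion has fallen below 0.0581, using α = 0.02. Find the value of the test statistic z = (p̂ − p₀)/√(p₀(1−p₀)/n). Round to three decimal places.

p̂ = 57/909 = 0.06271.
Standard error under H₀: √(0.0581×0.9419/909) = 0.00776.
z = (0.06271 − 0.0581)/0.00776 = 0.00461/0.00776 = 0.594.
p-value = P(Z < 0.594) ≈ 0.7236; since p > α = 0.02, fail to reject H₀.

z = 0.594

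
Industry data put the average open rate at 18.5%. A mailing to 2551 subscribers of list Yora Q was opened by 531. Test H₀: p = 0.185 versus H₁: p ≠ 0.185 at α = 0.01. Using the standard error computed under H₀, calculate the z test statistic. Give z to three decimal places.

p̂ = 531/2551 = 0.208154.
SE = √(p₀(1−p₀)/n) = √(0.15077/2551) = 0.007688.
z = (0.208154 − 0.185)/0.007688 = 0.023154/0.007688 = 3.012.
Two-sided p-value ≈ 2·Φ(−3.012) = 0.0026, so at α = 0.01 we reject H₀.

z = 3.012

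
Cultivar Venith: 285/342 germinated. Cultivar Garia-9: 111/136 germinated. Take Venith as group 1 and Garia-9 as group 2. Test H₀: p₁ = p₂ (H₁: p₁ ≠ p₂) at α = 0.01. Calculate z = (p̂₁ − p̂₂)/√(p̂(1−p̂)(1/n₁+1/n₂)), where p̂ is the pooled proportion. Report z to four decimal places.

p̂₁ = 285/342 = 0.833333, p̂₂ = 111/136 = 0.816176.
Pooled p̂ = (285+111)/(342+136) = 396/478 = 0.828452.
SE = √(0.142119 × 0.0102769) = 0.038217.
z = (0.833333 − 0.816176)/0.038217 = 0.017157/0.038217 = 0.4489.
Two-sided p-value ≈ 2·Φ(−0.449) = 0.6535. With α = 0.01, fail to reject H₀.

z = 0.4489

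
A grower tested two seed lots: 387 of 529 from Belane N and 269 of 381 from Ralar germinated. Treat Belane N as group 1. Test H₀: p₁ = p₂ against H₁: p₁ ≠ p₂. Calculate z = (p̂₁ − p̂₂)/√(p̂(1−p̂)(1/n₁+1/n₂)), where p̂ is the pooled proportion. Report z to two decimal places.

p̂₁ = 387/529 ≈ 0.7316, p̂₂ = 269/381 ≈ 0.7060.
Pooled p̂ = (387+269)/(529+381) = 656/910 = 0.7209.
SE = √(0.201212 × 0.00451503) = 0.0301.
z = (0.7316 − 0.7060)/0.0301 = 0.0256/0.0301 = 0.85.

z = 0.85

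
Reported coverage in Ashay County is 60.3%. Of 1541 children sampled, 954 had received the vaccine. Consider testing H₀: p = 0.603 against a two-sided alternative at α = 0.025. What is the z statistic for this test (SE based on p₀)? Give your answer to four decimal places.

z = 1.2900

p̂ = 954/1541 = 0.619079.
Standard error under H₀: √(0.603×0.397/1541) = 0.012464.
z = (0.619079 − 0.603)/0.012464 = 0.016079/0.012464 = 1.2900.
p-value = 2·P(Z > 1.290) ≈ 0.1970, so at α = 0.025 we fail to reject H₀.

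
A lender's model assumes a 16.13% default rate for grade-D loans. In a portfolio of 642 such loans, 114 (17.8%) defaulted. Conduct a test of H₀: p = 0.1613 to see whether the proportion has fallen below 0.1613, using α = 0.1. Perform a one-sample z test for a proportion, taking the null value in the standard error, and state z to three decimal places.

z = 1.121

p̂ = 114/642 ≈ 0.17757.
Standard error under H₀: √(0.1613×0.8387/642) = 0.01452.
z = (0.17757 − 0.1613)/0.01452 = 0.01627/0.01452 = 1.121.
p-value = P(Z < 1.121) ≈ 0.8688, so at α = 0.1 we fail to reject H₀.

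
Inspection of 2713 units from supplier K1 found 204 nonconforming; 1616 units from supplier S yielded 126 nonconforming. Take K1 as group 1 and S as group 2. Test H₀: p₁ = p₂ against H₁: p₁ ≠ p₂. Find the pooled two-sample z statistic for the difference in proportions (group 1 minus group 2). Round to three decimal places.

p̂₁ = 204/2713 = 0.07519, p̂₂ = 126/1616 = 0.07797.
Pooled p̂ = (204+126)/(2713+1616) = 330/4329 = 0.07623.
SE = √(p̂(1−p̂)(1/n₁+1/n₂)) = √(0.07623·0.92377·0.000987408) = √(6.95323e-05) = 0.00834.
z = (0.07519 − 0.07797)/0.00834 = -0.00278/0.00834 = -0.333.
p-value = 2·P(Z > 0.333) ≈ 0.7391.

z = -0.333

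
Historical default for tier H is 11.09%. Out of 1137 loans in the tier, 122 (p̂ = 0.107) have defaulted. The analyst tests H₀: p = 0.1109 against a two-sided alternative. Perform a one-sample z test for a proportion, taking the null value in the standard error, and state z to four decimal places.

p̂ = 122/1137 ≈ 0.107300.
SE = √(p₀(1−p₀)/n) = √(0.098601/1137) = 0.009312.
z = (0.107300 − 0.1109)/0.009312 = -0.003600/0.009312 = -0.3866.
p-value = 2·P(Z > 0.387) ≈ 0.6991.

z = -0.3866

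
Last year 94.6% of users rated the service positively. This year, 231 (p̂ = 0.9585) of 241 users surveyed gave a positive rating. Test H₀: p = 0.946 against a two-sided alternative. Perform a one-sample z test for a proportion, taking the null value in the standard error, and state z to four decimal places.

p̂ = 231/241 = 0.958506.
Under H₀, SE = √(0.946·0.054/241) = √(0.000211967) = 0.014559.
z = (0.958506 − 0.946)/0.014559 = 0.012506/0.014559 = 0.8590.
Two-sided p-value ≈ 2·Φ(−0.859) = 0.3903.

z = 0.8590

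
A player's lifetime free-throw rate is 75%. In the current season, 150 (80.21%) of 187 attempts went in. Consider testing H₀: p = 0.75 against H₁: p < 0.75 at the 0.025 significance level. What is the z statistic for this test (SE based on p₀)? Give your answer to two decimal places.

p̂ = 150/187 ≈ 0.80214.
Under H₀, SE = √(0.75·0.25/187) = √(0.00100267) = 0.03167.
z = (0.80214 − 0.75)/0.03167 = 0.05214/0.03167 = 1.65.
p-value = P(Z < 1.647) ≈ 0.9502; since p > α = 0.025, fail to reject H₀.

z = 1.65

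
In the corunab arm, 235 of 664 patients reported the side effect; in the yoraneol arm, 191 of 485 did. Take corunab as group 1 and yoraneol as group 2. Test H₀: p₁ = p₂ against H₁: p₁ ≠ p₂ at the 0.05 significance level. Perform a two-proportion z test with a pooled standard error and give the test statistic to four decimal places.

p̂₁ = 235/664 ≈ 0.353916, p̂₂ = 191/485 ≈ 0.393814.
Pooled p̂ = (235+191)/(664+485) = 426/1149 = 0.370757.
SE = √(0.233296 × 0.00356788) = 0.028851.
z = (0.353916 − 0.393814)/0.028851 = -0.039898/0.028851 = -1.3829.
Two-sided p-value ≈ 2·Φ(−1.383) = 0.1667, so at α = 0.05 we fail to reject H₀.

z = -1.3829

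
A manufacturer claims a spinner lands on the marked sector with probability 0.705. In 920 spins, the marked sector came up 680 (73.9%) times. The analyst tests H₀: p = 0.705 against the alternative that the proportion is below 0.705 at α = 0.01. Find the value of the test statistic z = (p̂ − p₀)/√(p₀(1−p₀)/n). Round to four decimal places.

z = 2.2700

p̂ = 680/920 = 0.739130.
SE = √(p₀(1−p₀)/n) = √(0.20798/920) = 0.015035.
z = (0.739130 − 0.705)/0.015035 = 0.034130/0.015035 = 2.2700.
p-value = P(Z < 2.270) ≈ 0.9884. With α = 0.01, fail to reject H₀.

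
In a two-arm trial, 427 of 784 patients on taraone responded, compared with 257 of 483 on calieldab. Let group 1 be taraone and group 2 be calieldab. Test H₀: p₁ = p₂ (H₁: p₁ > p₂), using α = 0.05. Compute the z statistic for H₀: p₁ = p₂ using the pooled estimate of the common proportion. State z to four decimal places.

p̂₁ = 427/784 ≈ 0.544643, p̂₂ = 257/483 ≈ 0.532091.
Pooled p̂ = (427+257)/(784+483) = 684/1267 = 0.539858.
SE = √(p̂(1−p̂)(1/n₁+1/n₂)) = √(0.539858·0.460142·0.0033459) = √(0.00083116) = 0.028830.
z = (0.544643 − 0.532091)/0.028830 = 0.012552/0.028830 = 0.4354.
p-value = P(Z > 0.435) ≈ 0.3316. With α = 0.05, fail to reject H₀.

z = 0.4354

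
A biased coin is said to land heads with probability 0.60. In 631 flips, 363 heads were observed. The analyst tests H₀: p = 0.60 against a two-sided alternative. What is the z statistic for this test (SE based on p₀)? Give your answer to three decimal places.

z = -1.268

p̂ = 363/631 = 0.57528.
Standard error under H₀: √(0.6×0.4/631) = 0.01950.
z = (0.57528 − 0.6)/0.01950 = -0.02472/0.01950 = -1.268.
p-value = 2·P(Z > 1.268) ≈ 0.2049.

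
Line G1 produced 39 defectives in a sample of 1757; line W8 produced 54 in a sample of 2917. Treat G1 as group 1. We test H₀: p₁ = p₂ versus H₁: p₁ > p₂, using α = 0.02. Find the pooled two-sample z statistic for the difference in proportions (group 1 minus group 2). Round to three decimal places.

p̂₁ = 39/1757 ≈ 0.02220, p̂₂ = 54/2917 ≈ 0.01851.
Pooled p̂ = (39+54)/(1757+2917) = 93/4674 = 0.01990.
SE = √(0.0195014 × 0.00091197) = 0.00422.
z = (0.02220 − 0.01851)/0.00422 = 0.00369/0.00422 = 0.874.
p-value = P(Z > 0.874) ≈ 0.1911, so at α = 0.02 we fail to reject H₀.

z = 0.874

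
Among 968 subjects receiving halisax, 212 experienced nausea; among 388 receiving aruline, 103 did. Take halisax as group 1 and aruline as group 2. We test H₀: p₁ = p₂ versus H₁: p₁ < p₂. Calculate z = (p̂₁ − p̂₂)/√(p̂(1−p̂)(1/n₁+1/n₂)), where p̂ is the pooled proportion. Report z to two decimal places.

p̂₁ = 212/968 ≈ 0.2190, p̂₂ = 103/388 ≈ 0.2655.
Pooled p̂ = (212+103)/(968+388) = 315/1356 = 0.2323.
SE = √(p̂(1−p̂)(1/n₁+1/n₂)) = √(0.2323·0.7677·0.00361038) = √(0.000643865) = 0.0254.
z = (0.2190 − 0.2655)/0.0254 = -0.0465/0.0254 = -1.83.

z = -1.83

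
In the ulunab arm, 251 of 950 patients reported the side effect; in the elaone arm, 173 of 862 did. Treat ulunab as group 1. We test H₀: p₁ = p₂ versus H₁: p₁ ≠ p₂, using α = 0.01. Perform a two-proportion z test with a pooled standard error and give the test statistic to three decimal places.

p̂₁ = 251/950 = 0.264211, p̂₂ = 173/862 = 0.200696.
Pooled p̂ = (251+173)/(950+862) = 424/1812 = 0.233996.
SE = √(p̂(1−p̂)(1/n₁+1/n₂)) = √(0.233996·0.766004·0.00221272) = √(0.000396612) = 0.019915.
z = (0.264211 − 0.200696)/0.019915 = 0.063515/0.019915 = 3.189.
p-value = 2·P(Z > 3.189) ≈ 0.0014; since p < α = 0.01, reject H₀.

z = 3.189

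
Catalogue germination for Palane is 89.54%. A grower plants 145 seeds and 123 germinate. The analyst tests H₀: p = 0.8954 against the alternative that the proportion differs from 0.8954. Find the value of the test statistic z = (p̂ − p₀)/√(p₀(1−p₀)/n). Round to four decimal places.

p̂ = 123/145 = 0.848276.
SE = √(p₀(1−p₀)/n) = √(0.093659/145) = 0.025415.
z = (0.848276 − 0.8954)/0.025415 = -0.047124/0.025415 = -1.8542.

z = -1.8542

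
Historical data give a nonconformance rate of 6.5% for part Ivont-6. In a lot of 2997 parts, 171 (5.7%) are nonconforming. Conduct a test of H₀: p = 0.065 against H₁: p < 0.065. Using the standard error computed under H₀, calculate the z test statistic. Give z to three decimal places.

z = -1.764

p̂ = 171/2997 ≈ 0.05706.
Under H₀, SE = √(0.065·0.935/2997) = √(2.02786e-05) = 0.00450.
z = (0.05706 − 0.065)/0.00450 = -0.00794/0.00450 = -1.764.
p-value = P(Z < -1.764) ≈ 0.0389.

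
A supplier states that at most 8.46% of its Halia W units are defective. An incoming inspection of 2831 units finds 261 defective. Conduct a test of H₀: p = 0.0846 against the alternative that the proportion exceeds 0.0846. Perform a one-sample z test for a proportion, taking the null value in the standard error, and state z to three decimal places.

p̂ = 261/2831 ≈ 0.092194.
SE = √(p₀(1−p₀)/n) = √(0.077443/2831) = 0.005230.
z = (0.092194 − 0.0846)/0.005230 = 0.007594/0.005230 = 1.452.
p-value = P(Z > 1.452) ≈ 0.0733.

z = 1.452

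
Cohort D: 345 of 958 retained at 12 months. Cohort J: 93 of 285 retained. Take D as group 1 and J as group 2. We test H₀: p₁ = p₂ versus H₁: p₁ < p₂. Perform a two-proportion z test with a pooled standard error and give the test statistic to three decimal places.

z = 1.049

p̂₁ = 345/958 ≈ 0.36013, p̂₂ = 93/285 ≈ 0.32632.
Pooled p̂ = (345+93)/(958+285) = 438/1243 = 0.35237.
SE = √(p̂(1−p̂)(1/n₁+1/n₂)) = √(0.35237·0.64763·0.00455261) = √(0.00103894) = 0.03223.
z = (0.36013 − 0.32632)/0.03223 = 0.03381/0.03223 = 1.049.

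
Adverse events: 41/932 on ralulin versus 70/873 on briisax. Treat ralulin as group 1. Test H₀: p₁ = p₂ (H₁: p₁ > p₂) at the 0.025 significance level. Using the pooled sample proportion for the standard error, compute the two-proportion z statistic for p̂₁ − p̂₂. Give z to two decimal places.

z = -3.20

p̂₁ = 41/932 = 0.0440, p̂₂ = 70/873 = 0.0802.
Pooled p̂ = (41+70)/(932+873) = 111/1805 = 0.0615.
SE = √(p̂(1−p̂)(1/n₁+1/n₂)) = √(0.0615·0.9385·0.00221844) = √(0.000128035) = 0.0113.
z = (0.0440 − 0.0802)/0.0113 = -0.0362/0.0113 = -3.20.
p-value = P(Z > -3.199) ≈ 0.9993. With α = 0.025, fail to reject H₀.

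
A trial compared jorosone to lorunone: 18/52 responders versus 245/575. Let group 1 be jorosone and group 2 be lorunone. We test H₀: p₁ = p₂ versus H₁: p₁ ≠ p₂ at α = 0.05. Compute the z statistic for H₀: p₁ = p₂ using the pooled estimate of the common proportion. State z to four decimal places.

z = -1.1186

p̂₁ = 18/52 = 0.346154, p̂₂ = 245/575 = 0.426087.
Pooled p̂ = (18+245)/(52+575) = 263/627 = 0.419458.
SE = √(0.243513 × 0.0209699) = 0.071459.
z = (0.346154 − 0.426087)/0.071459 = -0.079933/0.071459 = -1.1186.
p-value = 2·P(Z > 1.119) ≈ 0.2633. With α = 0.05, fail to reject H₀.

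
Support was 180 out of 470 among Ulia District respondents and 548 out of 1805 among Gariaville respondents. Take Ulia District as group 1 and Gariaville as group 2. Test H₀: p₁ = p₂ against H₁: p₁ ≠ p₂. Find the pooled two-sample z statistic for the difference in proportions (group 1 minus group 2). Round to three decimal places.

p̂₁ = 180/470 = 0.38298, p̂₂ = 548/1805 = 0.30360.
Pooled p̂ = (180+548)/(470+1805) = 728/2275 = 0.32000.
SE = √(p̂(1−p̂)(1/n₁+1/n₂)) = √(0.32000·0.68000·0.00268168) = √(0.000583533) = 0.02416.
z = (0.38298 − 0.30360)/0.02416 = 0.07938/0.02416 = 3.286.

z = 3.286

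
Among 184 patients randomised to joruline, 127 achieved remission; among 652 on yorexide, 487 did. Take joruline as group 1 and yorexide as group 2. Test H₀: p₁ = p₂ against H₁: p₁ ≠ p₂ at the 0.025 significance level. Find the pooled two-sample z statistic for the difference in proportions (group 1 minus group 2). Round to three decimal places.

p̂₁ = 127/184 ≈ 0.69022, p̂₂ = 487/652 ≈ 0.74693.
Pooled p̂ = (127+487)/(184+652) = 614/836 = 0.73445.
SE = √(0.195033 × 0.00696852) = 0.03687.
z = (0.69022 − 0.74693)/0.03687 = -0.05671/0.03687 = -1.538.
Two-sided p-value ≈ 2·Φ(−1.538) = 0.1239; since p > α = 0.025, fail to reject H₀.

z = -1.538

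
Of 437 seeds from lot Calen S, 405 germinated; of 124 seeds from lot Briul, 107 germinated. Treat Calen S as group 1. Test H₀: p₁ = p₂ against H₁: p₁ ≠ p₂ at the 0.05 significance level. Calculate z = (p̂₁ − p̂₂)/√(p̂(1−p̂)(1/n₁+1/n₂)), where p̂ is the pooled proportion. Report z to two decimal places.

z = 2.22

p̂₁ = 405/437 = 0.92677, p̂₂ = 107/124 = 0.86290.
Pooled p̂ = (405+107)/(437+124) = 512/561 = 0.91266.
SE = √(p̂(1−p̂)(1/n₁+1/n₂)) = √(0.91266·0.08734·0.0103528) = √(0.000825278) = 0.02873.
z = (0.92677 − 0.86290)/0.02873 = 0.06387/0.02873 = 2.22.
p-value = 2·P(Z > 2.223) ≈ 0.0262. With α = 0.05, reject H₀.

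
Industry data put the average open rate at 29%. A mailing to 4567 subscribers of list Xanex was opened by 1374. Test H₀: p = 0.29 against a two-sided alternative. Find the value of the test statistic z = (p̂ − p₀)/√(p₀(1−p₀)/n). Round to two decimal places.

p̂ = 1374/4567 = 0.30085.
Standard error under H₀: √(0.29×0.71/4567) = 0.00671.
z = (0.30085 − 0.29)/0.00671 = 0.01085/0.00671 = 1.62.
Two-sided p-value ≈ 2·Φ(−1.616) = 0.1060.

z = 1.62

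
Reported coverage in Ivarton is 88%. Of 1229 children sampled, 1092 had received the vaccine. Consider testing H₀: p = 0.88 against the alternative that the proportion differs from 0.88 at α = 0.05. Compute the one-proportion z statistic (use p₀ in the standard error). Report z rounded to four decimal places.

p̂ = 1092/1229 ≈ 0.888527.
Standard error under H₀: √(0.88×0.12/1229) = 0.009269.
z = (0.888527 − 0.88)/0.009269 = 0.008527/0.009269 = 0.9199.
p-value = 2·P(Z > 0.920) ≈ 0.3576; since p > α = 0.05, fail to reject H₀.

z = 0.9199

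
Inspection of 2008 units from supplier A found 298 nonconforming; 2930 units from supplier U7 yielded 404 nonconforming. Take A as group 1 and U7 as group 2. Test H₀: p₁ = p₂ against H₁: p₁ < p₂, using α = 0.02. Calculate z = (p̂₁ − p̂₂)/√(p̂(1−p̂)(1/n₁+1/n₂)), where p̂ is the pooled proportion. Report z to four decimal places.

p̂₁ = 298/2008 = 0.1484064, p̂₂ = 404/2930 = 0.1378840.
Pooled p̂ = (298+404)/(2008+2930) = 702/4938 = 0.1421628.
SE = √(p̂(1−p̂)(1/n₁+1/n₂)) = √(0.1421628·0.8578372·0.000839305) = √(0.000102355) = 0.0101171.
z = (0.1484064 − 0.1378840)/0.0101171 = 0.0105224/0.0101171 = 1.0401.
p-value = P(Z < 1.040) ≈ 0.8508, so at α = 0.02 we fail to reject H₀.

z = 1.0401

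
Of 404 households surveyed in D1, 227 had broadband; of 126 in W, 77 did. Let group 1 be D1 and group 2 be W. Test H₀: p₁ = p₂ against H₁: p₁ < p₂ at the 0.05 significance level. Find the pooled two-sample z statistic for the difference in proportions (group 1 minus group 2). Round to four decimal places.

z = -0.9756

p̂₁ = 227/404 = 0.561881, p̂₂ = 77/126 = 0.611111.
Pooled p̂ = (227+77)/(404+126) = 304/530 = 0.573585.
SE = √(p̂(1−p̂)(1/n₁+1/n₂)) = √(0.573585·0.426415·0.0104118) = √(0.00254656) = 0.050463.
z = (0.561881 − 0.611111)/0.050463 = -0.049230/0.050463 = -0.9756.
p-value = P(Z < -0.976) ≈ 0.1646; since p > α = 0.05, fail to reject H₀.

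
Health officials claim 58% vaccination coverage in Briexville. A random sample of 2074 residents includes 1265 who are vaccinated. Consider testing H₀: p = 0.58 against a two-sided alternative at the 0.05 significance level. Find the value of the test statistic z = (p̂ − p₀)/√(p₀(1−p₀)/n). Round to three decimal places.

p̂ = 1265/2074 = 0.609932.
Under H₀, SE = √(0.58·0.42/2074) = √(0.000117454) = 0.010838.
z = (0.609932 − 0.58)/0.010838 = 0.029932/0.010838 = 2.762.
Two-sided p-value ≈ 2·Φ(−2.762) = 0.0057, so at α = 0.05 we reject H₀.

z = 2.762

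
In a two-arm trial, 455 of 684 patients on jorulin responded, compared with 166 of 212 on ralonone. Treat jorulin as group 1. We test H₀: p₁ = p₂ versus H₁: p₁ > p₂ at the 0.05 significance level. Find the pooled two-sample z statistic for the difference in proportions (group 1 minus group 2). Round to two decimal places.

z = -3.25

p̂₁ = 455/684 ≈ 0.6652, p̂₂ = 166/212 ≈ 0.7830.
Pooled p̂ = (455+166)/(684+212) = 621/896 = 0.6931.
SE = √(0.21272 × 0.00617897) = 0.0363.
z = (0.6652 − 0.7830)/0.0363 = -0.1178/0.0363 = -3.25.
p-value = P(Z > -3.250) ≈ 0.9994; since p > α = 0.05, fail to reject H₀.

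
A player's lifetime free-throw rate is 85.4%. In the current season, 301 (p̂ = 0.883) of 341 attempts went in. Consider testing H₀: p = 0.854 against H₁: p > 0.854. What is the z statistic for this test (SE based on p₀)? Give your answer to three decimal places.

p̂ = 301/341 ≈ 0.88270.
SE = √(p₀(1−p₀)/n) = √(0.12468/341) = 0.01912.
z = (0.88270 − 0.854)/0.01912 = 0.02870/0.01912 = 1.501.

z = 1.501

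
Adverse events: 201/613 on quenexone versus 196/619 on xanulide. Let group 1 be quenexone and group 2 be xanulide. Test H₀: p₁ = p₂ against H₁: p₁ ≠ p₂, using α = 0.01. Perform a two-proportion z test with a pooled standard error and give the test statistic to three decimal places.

z = 0.423

p̂₁ = 201/613 = 0.32790, p̂₂ = 196/619 = 0.31664.
Pooled p̂ = (201+196)/(613+619) = 397/1232 = 0.32224.
SE = √(0.218401 × 0.00324683) = 0.02663.
z = (0.32790 − 0.31664)/0.02663 = 0.01126/0.02663 = 0.423.
p-value = 2·P(Z > 0.423) ≈ 0.6725, so at α = 0.01 we fail to reject H₀.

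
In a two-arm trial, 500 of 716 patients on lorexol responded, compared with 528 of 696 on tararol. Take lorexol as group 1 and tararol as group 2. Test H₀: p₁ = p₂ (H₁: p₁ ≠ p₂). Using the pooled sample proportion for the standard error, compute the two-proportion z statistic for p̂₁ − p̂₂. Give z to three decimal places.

p̂₁ = 500/716 ≈ 0.698324, p̂₂ = 528/696 ≈ 0.758621.
Pooled p̂ = (500+528)/(716+696) = 1028/1412 = 0.728045.
SE = √(p̂(1−p̂)(1/n₁+1/n₂)) = √(0.728045·0.271955·0.00283343) = √(0.000561006) = 0.023686.
z = (0.698324 − 0.758621)/0.023686 = -0.060297/0.023686 = -2.546.

z = -2.546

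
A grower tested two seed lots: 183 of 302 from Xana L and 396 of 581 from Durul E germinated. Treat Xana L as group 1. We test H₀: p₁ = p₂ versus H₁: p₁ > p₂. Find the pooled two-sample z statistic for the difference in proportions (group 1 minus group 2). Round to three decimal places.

p̂₁ = 183/302 = 0.605960, p̂₂ = 396/581 = 0.681583.
Pooled p̂ = (183+396)/(302+581) = 579/883 = 0.655719.
SE = √(p̂(1−p̂)(1/n₁+1/n₂)) = √(0.655719·0.344281·0.00503243) = √(0.00113608) = 0.033706.
z = (0.605960 − 0.681583)/0.033706 = -0.075623/0.033706 = -2.244.
p-value = P(Z > -2.244) ≈ 0.9876.

z = -2.244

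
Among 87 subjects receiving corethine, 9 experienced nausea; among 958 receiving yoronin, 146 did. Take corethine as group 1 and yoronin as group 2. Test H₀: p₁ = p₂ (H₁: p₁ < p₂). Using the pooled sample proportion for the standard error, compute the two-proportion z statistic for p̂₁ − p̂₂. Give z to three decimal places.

z = -1.230

p̂₁ = 9/87 = 0.10345, p̂₂ = 146/958 = 0.15240.
Pooled p̂ = (9+146)/(87+958) = 155/1045 = 0.14833.
SE = √(p̂(1−p̂)(1/n₁+1/n₂)) = √(0.14833·0.85167·0.0125381) = √(0.00158387) = 0.03980.
z = (0.10345 − 0.15240)/0.03980 = -0.04895/0.03980 = -1.230.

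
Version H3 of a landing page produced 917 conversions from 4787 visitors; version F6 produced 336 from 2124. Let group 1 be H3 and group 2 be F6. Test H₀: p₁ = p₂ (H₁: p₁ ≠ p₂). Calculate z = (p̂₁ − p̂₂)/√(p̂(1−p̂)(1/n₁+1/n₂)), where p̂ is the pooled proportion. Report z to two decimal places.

p̂₁ = 917/4787 ≈ 0.19156, p̂₂ = 336/2124 ≈ 0.15819.
Pooled p̂ = (917+336)/(4787+2124) = 1253/6911 = 0.18131.
SE = √(0.148434 × 0.000679709) = 0.01004.
z = (0.19156 − 0.15819)/0.01004 = 0.03337/0.01004 = 3.32.
p-value = 2·P(Z > 3.322) ≈ 0.0009.

z = 3.32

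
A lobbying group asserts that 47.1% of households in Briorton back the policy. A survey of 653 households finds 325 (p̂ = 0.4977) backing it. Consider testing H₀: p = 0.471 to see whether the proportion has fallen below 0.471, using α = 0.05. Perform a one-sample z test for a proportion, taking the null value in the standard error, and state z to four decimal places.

z = 1.3670

p̂ = 325/653 = 0.497703.
Standard error under H₀: √(0.471×0.529/653) = 0.019534.
z = (0.497703 − 0.471)/0.019534 = 0.026703/0.019534 = 1.3670.
p-value = P(Z < 1.367) ≈ 0.9142. With α = 0.05, fail to reject H₀.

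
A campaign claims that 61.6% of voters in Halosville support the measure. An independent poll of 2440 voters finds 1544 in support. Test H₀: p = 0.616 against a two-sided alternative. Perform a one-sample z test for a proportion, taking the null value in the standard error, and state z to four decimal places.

z = 1.7049

p̂ = 1544/2440 = 0.6327869.
SE = √(p₀(1−p₀)/n) = √(0.23654/2440) = 0.0098460.
z = (0.6327869 − 0.616)/0.0098460 = 0.0167869/0.0098460 = 1.7049.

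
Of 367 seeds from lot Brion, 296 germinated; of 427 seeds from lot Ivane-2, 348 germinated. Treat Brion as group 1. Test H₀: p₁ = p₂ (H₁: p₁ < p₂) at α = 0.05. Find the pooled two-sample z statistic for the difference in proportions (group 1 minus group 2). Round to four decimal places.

p̂₁ = 296/367 = 0.806540, p̂₂ = 348/427 = 0.814988.
Pooled p̂ = (296+348)/(367+427) = 644/794 = 0.811083.
SE = √(0.153227 × 0.00506672) = 0.027863.
z = (0.806540 − 0.814988)/0.027863 = -0.008448/0.027863 = -0.3032.
p-value = P(Z < -0.303) ≈ 0.3809; since p > α = 0.05, fail to reject H₀.

z = -0.3032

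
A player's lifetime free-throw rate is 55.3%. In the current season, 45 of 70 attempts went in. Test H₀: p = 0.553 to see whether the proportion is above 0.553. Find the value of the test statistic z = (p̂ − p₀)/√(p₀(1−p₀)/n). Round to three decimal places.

p̂ = 45/70 ≈ 0.64286.
SE = √(p₀(1−p₀)/n) = √(0.24719/70) = 0.05942.
z = (0.64286 − 0.553)/0.05942 = 0.08986/0.05942 = 1.512.
p-value = P(Z > 1.512) ≈ 0.0653.

z = 1.512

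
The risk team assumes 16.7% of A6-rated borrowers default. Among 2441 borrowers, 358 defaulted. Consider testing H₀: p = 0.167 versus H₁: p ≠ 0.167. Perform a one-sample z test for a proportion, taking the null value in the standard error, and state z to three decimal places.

p̂ = 358/2441 ≈ 0.14666.
Under H₀, SE = √(0.167·0.833/2441) = √(5.69893e-05) = 0.00755.
z = (0.14666 − 0.167)/0.00755 = -0.02034/0.00755 = -2.694.

z = -2.694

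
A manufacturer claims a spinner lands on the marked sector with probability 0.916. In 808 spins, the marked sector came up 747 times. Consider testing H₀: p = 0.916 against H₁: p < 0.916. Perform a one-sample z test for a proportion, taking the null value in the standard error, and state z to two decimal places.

p̂ = 747/808 = 0.9245.
Under H₀, SE = √(0.916·0.084/808) = √(9.52277e-05) = 0.0098.
z = (0.9245 − 0.916)/0.0098 = 0.0085/0.0098 = 0.87.

z = 0.87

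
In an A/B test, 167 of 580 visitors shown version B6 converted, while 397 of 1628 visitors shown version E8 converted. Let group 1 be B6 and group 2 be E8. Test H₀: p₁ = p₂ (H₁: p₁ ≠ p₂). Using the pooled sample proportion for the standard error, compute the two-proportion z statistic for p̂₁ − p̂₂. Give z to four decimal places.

p̂₁ = 167/580 ≈ 0.287931, p̂₂ = 397/1628 ≈ 0.243857.
Pooled p̂ = (167+397)/(580+1628) = 564/2208 = 0.255435.
SE = √(0.190188 × 0.00233839) = 0.021089.
z = (0.287931 − 0.243857)/0.021089 = 0.044074/0.021089 = 2.0899.
Two-sided p-value ≈ 2·Φ(−2.090) = 0.0366.

z = 2.0899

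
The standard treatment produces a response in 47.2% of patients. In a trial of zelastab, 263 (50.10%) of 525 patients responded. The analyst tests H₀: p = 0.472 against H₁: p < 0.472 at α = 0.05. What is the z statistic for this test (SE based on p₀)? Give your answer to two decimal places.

p̂ = 263/525 ≈ 0.5010.
SE = √(p₀(1−p₀)/n) = √(0.24922/525) = 0.0218.
z = (0.5010 − 0.472)/0.0218 = 0.0290/0.0218 = 1.33.
p-value = P(Z < 1.329) ≈ 0.9081. With α = 0.05, fail to reject H₀.

z = 1.33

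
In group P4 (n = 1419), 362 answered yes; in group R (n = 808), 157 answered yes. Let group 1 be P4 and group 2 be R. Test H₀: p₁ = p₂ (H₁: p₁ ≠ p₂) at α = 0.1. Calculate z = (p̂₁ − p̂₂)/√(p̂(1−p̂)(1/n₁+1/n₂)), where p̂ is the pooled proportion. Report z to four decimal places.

z = 3.2632

p̂₁ = 362/1419 ≈ 0.2551092, p̂₂ = 157/808 ≈ 0.1943069.
Pooled p̂ = (362+157)/(1419+808) = 519/2227 = 0.2330489.
SE = √(0.178737 × 0.00194235) = 0.0186325.
z = (0.2551092 − 0.1943069)/0.0186325 = 0.0608023/0.0186325 = 3.2632.
p-value = 2·P(Z > 3.263) ≈ 0.0011; since p < α = 0.1, reject H₀.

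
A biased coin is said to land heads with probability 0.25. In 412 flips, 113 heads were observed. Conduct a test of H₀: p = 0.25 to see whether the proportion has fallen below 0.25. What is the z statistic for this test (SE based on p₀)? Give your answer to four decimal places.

z = 1.1378

p̂ = 113/412 ≈ 0.274272.
SE = √(p₀(1−p₀)/n) = √(0.1875/412) = 0.021333.
z = (0.274272 − 0.25)/0.021333 = 0.024272/0.021333 = 1.1378.
p-value = P(Z < 1.138) ≈ 0.8724.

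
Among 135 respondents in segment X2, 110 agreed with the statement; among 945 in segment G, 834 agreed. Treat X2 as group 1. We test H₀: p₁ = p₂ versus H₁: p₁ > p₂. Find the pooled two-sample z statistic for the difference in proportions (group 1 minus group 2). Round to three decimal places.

z = -2.219

p̂₁ = 110/135 = 0.814815, p̂₂ = 834/945 = 0.882540.
Pooled p̂ = (110+834)/(135+945) = 944/1080 = 0.874074.
SE = √(0.110069 × 0.00846561) = 0.030525.
z = (0.814815 − 0.882540)/0.030525 = -0.067725/0.030525 = -2.219.
p-value = P(Z > -2.219) ≈ 0.9867.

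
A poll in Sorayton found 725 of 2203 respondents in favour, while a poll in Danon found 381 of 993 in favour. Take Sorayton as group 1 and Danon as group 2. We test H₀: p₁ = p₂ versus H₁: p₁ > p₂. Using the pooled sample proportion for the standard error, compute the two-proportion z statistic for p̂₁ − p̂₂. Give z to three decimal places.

z = -3.002

p̂₁ = 725/2203 ≈ 0.329097, p̂₂ = 381/993 ≈ 0.383686.
Pooled p̂ = (725+381)/(2203+993) = 1106/3196 = 0.346058.
SE = √(0.226302 × 0.00146098) = 0.018183.
z = (0.329097 − 0.383686)/0.018183 = -0.054589/0.018183 = -3.002.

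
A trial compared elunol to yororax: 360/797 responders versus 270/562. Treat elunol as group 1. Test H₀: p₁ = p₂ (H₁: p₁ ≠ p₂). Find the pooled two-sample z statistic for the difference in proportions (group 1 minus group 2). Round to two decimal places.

p̂₁ = 360/797 = 0.45169, p̂₂ = 270/562 = 0.48043.
Pooled p̂ = (360+270)/(797+562) = 630/1359 = 0.46358.
SE = √(p̂(1−p̂)(1/n₁+1/n₂)) = √(0.46358·0.53642·0.00303406) = √(0.000754491) = 0.02747.
z = (0.45169 − 0.48043)/0.02747 = -0.02874/0.02747 = -1.05.

z = -1.05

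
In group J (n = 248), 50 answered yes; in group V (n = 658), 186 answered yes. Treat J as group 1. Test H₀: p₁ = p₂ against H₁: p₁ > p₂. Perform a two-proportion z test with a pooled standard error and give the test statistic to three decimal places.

z = -2.479

p̂₁ = 50/248 = 0.20161, p̂₂ = 186/658 = 0.28267.
Pooled p̂ = (50+186)/(248+658) = 236/906 = 0.26049.
SE = √(0.192633 × 0.00555201) = 0.03270.
z = (0.20161 − 0.28267)/0.03270 = -0.08106/0.03270 = -2.479.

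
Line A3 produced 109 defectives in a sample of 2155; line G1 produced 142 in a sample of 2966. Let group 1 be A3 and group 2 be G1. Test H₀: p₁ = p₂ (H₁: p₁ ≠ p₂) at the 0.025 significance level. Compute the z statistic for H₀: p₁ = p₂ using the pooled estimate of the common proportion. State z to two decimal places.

p̂₁ = 109/2155 = 0.0506, p̂₂ = 142/2966 = 0.0479.
Pooled p̂ = (109+142)/(2155+2966) = 251/5121 = 0.0490.
SE = √(0.0466115 × 0.000801192) = 0.0061.
z = (0.0506 − 0.0479)/0.0061 = 0.0027/0.0061 = 0.44.
p-value = 2·P(Z > 0.442) ≈ 0.6581, so at α = 0.025 we fail to reject H₀.

z = 0.44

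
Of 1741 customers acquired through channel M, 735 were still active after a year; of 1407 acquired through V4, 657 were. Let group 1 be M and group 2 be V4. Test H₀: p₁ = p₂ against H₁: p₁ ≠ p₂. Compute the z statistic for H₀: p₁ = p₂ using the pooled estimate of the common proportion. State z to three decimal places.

p̂₁ = 735/1741 = 0.422171, p̂₂ = 657/1407 = 0.466951.
Pooled p̂ = (735+657)/(1741+1407) = 1392/3148 = 0.442186.
SE = √(p̂(1−p̂)(1/n₁+1/n₂)) = √(0.442186·0.557814·0.00128511) = √(0.000316983) = 0.017804.
z = (0.422171 − 0.466951)/0.017804 = -0.044780/0.017804 = -2.515.
p-value = 2·P(Z > 2.515) ≈ 0.0119.

z = -2.515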